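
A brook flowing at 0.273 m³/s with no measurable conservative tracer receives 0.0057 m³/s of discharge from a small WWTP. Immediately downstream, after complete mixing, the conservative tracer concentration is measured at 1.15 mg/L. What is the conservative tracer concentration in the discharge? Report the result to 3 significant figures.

Mass balance: 0.2730·0 + 0.005700·Cₑ = 0.2787·1.150
→ Cₑ = (0.2787·1.150 − 0.2730·0) / 0.005700 = 56.23 mg/L.

56.2 mg/L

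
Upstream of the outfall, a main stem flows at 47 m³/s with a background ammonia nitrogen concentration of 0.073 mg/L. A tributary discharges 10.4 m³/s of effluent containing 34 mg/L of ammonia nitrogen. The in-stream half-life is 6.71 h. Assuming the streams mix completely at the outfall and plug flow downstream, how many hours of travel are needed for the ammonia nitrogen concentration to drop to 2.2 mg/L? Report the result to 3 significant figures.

10.1 h

Mixed concentration C = ΣQC/ΣQ = (47.00·0.07300 + 10.40·34.00) / 57.40 = 357.0/57.40 = 6.220 mg/L.
Half-life 6.71 h → k = ln 2 / 6.71 = 0.1033 h⁻¹ = 2.479 d⁻¹.
6.220·exp(−k·t) = 2.2 → t = ln(6.220/2.2)/k = 36220 s = 10.06 h.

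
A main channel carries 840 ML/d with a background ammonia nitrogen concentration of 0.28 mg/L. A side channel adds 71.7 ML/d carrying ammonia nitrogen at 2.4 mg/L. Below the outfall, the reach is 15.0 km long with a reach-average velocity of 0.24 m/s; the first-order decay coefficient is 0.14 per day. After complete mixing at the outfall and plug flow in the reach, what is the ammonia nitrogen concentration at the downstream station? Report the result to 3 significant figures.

0.404 mg/L

Conservation of mass: C = (840.0·0.2800 + 71.70·2.400) / 911.7 = 407.3/911.7 = 0.4467 mg/L.
Travel time t = 15.0·1000 / 0.24 = 62500 s = 17.36 h.
First-order decay: C = 0.4467·exp(−k·t) = 0.4467·0.9037 = 0.4037 mg/L.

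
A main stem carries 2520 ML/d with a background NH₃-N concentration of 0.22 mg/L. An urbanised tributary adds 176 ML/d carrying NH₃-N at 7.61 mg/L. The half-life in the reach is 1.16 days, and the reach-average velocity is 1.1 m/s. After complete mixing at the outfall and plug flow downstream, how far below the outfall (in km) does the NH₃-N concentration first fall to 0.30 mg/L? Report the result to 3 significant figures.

135 km

Flow-weighted average: C = (2520·0.2200 + 176.0·7.610) / 2696 = 1894/2696 = 0.7024 mg/L.
Half-life 1.16 d → k = ln 2 / 1.16 = 0.5975 d⁻¹.
Set 0.7024·exp(−k·t) = 0.30 → t = ln(0.7024/0.30)/k = 123000 s = 34.17 h.
Distance = v·t = 1.1·123000 = 135300 m = 135.3 km.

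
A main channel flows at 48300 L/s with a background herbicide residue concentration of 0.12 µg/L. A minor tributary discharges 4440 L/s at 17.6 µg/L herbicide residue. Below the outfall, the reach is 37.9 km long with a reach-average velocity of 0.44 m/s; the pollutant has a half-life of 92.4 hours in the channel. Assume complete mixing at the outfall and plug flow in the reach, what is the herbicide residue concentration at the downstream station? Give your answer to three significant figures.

Mass balance: C = (48300·0.1200 + 4440·17.60) / 52740 = 83940/52740 = 1.592 µg/L.
Travel time t = 37.9·1000 / 0.44 = 86140 s = 23.93 h.
Half-life 92.4 h → k = ln 2 / 92.4 = 0.007502 h⁻¹ = 0.1800 d⁻¹.
After decay, C = 1.592 × e^(−kt) = 1.592 × 0.8357 = 1.330 µg/L.

1.33 µg/L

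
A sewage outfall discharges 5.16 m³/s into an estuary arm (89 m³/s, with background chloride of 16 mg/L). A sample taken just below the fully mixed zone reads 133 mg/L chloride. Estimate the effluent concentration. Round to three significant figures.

Mass balance: 89.00·16.00 + 5.160·Cₑ = 94.16·133.0
→ Cₑ = (94.16·133.0 − 89.00·16.00) / 5.160 = 2151 mg/L.

2150 mg/L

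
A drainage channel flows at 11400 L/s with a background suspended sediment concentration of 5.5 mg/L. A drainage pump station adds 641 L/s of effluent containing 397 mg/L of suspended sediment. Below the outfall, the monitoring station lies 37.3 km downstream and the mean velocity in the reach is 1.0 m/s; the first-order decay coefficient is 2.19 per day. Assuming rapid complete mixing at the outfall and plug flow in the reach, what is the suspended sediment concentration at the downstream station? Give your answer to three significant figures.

Mass balance: C = (11400·5.500 + 641.0·397.0) / 12040 = 317200/12040 = 26.34 mg/L.
Travel time t = 37.3·1000 / 1.0 = 37300 s = 10.36 h.
First-order decay: C = 26.34·exp(−k·t) = 26.34·0.3885 = 10.23 mg/L.

10.2 mg/L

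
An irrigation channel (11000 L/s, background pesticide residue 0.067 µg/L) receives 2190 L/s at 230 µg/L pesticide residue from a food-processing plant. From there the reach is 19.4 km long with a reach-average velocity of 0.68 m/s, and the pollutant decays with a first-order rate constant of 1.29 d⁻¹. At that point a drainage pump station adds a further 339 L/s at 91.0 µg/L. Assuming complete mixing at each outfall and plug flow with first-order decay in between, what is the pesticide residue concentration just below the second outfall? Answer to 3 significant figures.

26.6 µg/L

Mass balance: C = (11000·0.06700 + 2190·230.0) / 13190 = 504400/13190 = 38.24 µg/L; combined flow 13190 L/s.
Travel time t = 19.4·1000 / 0.68 = 28530 s = 7.925 h.
First-order decay: C = 38.24·exp(−k·t) = 38.24·0.6531 = 24.98 µg/L.
At the second outfall, C = (13190·24.98 + 339.0·91.00) / (13190 + 339.0) = 26.63 µg/L.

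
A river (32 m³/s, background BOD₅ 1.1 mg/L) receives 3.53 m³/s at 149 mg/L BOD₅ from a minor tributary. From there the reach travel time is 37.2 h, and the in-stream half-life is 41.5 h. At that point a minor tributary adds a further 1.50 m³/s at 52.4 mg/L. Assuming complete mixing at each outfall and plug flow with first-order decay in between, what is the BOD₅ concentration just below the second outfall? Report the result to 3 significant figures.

Mass balance: C = (32.00·1.100 + 3.530·149.0) / 35.53 = 561.2/35.53 = 15.79 mg/L; combined flow 35.53 m³/s.
Half-life 41.5 h → k = ln 2 / 41.5 = 0.01670 h⁻¹ = 0.4009 d⁻¹.
Applying C = C₀e^(−kt): 15.79 × 0.5372 = 8.485 mg/L.
At the second outfall, C = (35.53·8.485 + 1.500·52.40) / (35.53 + 1.500) = 10.26 mg/L.

10.3 mg/L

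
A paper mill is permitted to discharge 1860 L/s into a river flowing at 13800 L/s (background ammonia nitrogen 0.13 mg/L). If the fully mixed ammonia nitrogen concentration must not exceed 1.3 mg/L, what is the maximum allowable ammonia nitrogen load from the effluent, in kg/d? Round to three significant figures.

1600 kg/d

Mass balance at the limit: 13800·0.1300 + 1860·Cₑ = 15660·1.3 → Cₑ = 9.981 mg/L.
1860 L/s = 1.860 m³/s. Load = 1.860 m³/s × 9.981 g/m³ × 86 400 s/d = 1604 kg/d.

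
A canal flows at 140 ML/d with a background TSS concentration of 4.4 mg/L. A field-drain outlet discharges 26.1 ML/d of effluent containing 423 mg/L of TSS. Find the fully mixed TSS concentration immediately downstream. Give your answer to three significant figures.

70.2 mg/L

Flow-weighted average: C = (140.0·4.400 + 26.10·423.0) / 166.1 = 11660/166.1 = 70.18 mg/L.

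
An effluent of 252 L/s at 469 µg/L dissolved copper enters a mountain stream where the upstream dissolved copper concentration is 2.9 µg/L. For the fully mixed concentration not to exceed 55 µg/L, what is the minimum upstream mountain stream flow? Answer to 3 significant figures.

Set C_mix = 55: (Q·2.900 + 252.0·469.0) / (Q + 252.0) = 55
→ Q = 252.0·(469.0 − 55)/(55 − 2.900) = 2002 L/s.

2000 L/s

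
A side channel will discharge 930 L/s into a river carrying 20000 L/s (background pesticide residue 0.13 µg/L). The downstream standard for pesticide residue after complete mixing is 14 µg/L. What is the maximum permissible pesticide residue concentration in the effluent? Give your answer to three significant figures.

At the limit, (Qr·Cr + Qe·Cₑ)/(Qr + Qe) = 14:
Cₑ = (20930·14 − 20000·0.1300) / 930.0 = 312.3 µg/L.

312 µg/L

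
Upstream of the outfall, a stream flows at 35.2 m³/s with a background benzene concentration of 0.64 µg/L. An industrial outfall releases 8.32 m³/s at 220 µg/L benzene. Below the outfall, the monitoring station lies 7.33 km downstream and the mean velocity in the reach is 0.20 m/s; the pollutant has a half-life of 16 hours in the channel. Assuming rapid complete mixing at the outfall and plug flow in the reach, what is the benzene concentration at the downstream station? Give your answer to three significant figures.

27.4 µg/L

Mixed concentration C = ΣQC/ΣQ = (35.20·0.6400 + 8.320·220.0) / 43.52 = 1853/43.52 = 42.58 µg/L.
Travel time t = 7.33·1000 / 0.20 = 36650 s = 10.18 h.
Half-life 16 h → k = ln 2 / 16 = 0.04332 h⁻¹ = 1.040 d⁻¹.
After decay, C = 42.58 × e^(−kt) = 42.58 × 0.6434 = 27.39 µg/L.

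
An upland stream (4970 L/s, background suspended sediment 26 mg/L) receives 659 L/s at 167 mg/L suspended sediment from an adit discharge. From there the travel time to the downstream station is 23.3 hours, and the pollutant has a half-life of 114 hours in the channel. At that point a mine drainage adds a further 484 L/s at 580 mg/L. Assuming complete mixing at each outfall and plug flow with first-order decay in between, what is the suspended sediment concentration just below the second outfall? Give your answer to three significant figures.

79.9 mg/L

Mixed concentration C = ΣQC/ΣQ = (4970·26.00 + 659.0·167.0) / 5629 = 239300/5629 = 42.51 mg/L; combined flow 5629 L/s.
Half-life 114 h → k = ln 2 / 114 = 0.006080 h⁻¹ = 0.1459 d⁻¹.
After decay, C = 42.51 × e^(−kt) = 42.51 × 0.8679 = 36.89 mg/L.
Second outfall: C = (5629·36.89 + 484.0·580.0)/6113 = 79.89 mg/L.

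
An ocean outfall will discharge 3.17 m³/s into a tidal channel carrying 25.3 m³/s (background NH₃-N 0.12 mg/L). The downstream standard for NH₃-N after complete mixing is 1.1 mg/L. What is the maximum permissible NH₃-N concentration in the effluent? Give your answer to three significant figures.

At the limit, (Qr·Cr + Qe·Cₑ)/(Qr + Qe) = 1.1:
Cₑ = (28.47·1.1 − 25.30·0.1200) / 3.170 = 8.921 mg/L.

8.92 mg/L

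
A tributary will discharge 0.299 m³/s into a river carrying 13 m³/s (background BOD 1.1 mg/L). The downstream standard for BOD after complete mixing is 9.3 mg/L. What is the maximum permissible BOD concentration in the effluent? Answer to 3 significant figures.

At the limit, (Qr·Cr + Qe·Cₑ)/(Qr + Qe) = 9.3:
Cₑ = (13.30·9.3 − 13.00·1.100) / 0.2990 = 365.8 mg/L.

366 mg/L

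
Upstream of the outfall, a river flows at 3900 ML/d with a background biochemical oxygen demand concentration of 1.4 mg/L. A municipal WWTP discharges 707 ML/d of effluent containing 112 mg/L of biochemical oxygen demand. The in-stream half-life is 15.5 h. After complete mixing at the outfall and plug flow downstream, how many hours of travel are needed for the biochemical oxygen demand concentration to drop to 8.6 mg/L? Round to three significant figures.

17.0 h

Mixed concentration C = ΣQC/ΣQ = (3900·1.400 + 707.0·112.0) / 4607 = 84640/4607 = 18.37 mg/L.
Half-life 15.5 h → k = ln 2 / 15.5 = 0.04472 h⁻¹ = 1.073 d⁻¹.
18.37·exp(−k·t) = 8.6 → t = ln(18.37/8.6)/k = 61110 s = 16.98 h.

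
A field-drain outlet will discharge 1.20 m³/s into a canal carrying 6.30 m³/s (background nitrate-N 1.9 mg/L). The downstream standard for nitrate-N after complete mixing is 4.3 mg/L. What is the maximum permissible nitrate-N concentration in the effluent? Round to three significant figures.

At the limit, (Qr·Cr + Qe·Cₑ)/(Qr + Qe) = 4.3:
Cₑ = (7.500·4.3 − 6.300·1.900) / 1.200 = 16.90 mg/L.

16.9 mg/L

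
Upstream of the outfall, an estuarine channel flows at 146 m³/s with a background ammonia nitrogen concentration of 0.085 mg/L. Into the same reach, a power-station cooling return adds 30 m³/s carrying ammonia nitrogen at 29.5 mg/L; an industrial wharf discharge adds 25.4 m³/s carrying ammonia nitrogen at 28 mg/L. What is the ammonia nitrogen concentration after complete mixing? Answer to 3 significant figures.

Flow-weighted average: C = (146.0·0.08500 + 30.00·29.50 + 25.40·28.00) / 201.4 = 1609/201.4 = 7.987 mg/L.

7.99 mg/L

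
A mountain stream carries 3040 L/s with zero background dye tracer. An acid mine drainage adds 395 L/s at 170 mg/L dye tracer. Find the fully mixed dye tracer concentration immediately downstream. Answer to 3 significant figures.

Mixed concentration C = ΣQC/ΣQ = (3040·0 + 395.0·170.0) / 3435 = 67150/3435 = 19.55 mg/L.

19.5 mg/L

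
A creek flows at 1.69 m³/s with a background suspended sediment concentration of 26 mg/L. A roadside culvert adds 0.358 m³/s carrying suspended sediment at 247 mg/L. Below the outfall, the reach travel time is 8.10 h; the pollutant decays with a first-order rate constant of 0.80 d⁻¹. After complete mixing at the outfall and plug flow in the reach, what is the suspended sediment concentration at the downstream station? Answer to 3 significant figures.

Mixed concentration C = ΣQC/ΣQ = (1.690·26.00 + 0.3580·247.0) / 2.048 = 132.4/2.048 = 64.63 mg/L.
Decay over the reach: 64.63·exp(−kt) = 64.63·0.7634 = 49.34 mg/L.

49.3 mg/L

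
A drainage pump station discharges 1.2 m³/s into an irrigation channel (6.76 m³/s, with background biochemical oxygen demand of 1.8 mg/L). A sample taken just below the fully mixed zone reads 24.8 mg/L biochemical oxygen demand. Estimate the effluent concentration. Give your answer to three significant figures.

Mass balance: 6.760·1.800 + 1.200·Cₑ = 7.960·24.80
→ Cₑ = (7.960·24.80 − 6.760·1.800) / 1.200 = 154.4 mg/L.

154 mg/L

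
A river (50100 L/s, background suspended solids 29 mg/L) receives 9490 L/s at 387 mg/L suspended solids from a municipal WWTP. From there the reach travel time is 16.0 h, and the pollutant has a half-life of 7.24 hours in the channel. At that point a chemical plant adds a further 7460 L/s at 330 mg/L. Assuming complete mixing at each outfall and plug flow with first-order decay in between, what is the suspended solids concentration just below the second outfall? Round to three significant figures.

53.2 mg/L

After mixing, C = (50100·29.00 + 9490·387.0) / 59590 = 5126000/59590 = 86.01 mg/L; combined flow 59590 L/s.
Half-life 7.24 h → k = ln 2 / 7.24 = 0.09574 h⁻¹ = 2.298 d⁻¹.
Decay over the reach: 86.01·exp(−kt) = 86.01·0.2161 = 18.59 mg/L.
Second outfall: C = (59590·18.59 + 7460·330.0)/67050 = 53.24 mg/L.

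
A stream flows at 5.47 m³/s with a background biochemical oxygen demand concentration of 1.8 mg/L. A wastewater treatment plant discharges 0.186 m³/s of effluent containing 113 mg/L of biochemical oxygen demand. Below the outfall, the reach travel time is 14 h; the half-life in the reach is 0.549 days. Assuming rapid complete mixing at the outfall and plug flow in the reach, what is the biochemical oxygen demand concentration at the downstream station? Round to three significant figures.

Mixed concentration C = ΣQC/ΣQ = (5.470·1.800 + 0.1860·113.0) / 5.656 = 30.86/5.656 = 5.457 mg/L.
Half-life 0.549 d → k = ln 2 / 0.549 = 1.263 d⁻¹.
After decay, C = 5.457 × e^(−kt) = 5.457 × 0.4788 = 2.613 mg/L.

2.61 mg/L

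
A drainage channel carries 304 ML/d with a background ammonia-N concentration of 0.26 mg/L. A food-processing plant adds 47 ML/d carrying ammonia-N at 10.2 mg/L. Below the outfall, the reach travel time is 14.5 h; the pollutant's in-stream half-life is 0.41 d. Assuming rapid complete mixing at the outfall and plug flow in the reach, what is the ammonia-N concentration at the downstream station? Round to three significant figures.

0.573 mg/L

Conservation of mass: C = (304.0·0.2600 + 47.00·10.20) / 351.0 = 558.4/351.0 = 1.591 mg/L.
Half-life 0.41 d → k = ln 2 / 0.41 = 1.691 d⁻¹.
First-order decay: C = 1.591·exp(−k·t) = 1.591·0.3601 = 0.5729 mg/L.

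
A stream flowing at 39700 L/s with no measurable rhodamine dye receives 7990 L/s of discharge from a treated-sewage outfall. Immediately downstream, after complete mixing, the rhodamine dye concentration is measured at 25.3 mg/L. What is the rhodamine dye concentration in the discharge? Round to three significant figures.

151 mg/L

Mass balance: 39700·0 + 7990·Cₑ = 47690·25.30
→ Cₑ = (47690·25.30 − 39700·0) / 7990 = 151.0 mg/L.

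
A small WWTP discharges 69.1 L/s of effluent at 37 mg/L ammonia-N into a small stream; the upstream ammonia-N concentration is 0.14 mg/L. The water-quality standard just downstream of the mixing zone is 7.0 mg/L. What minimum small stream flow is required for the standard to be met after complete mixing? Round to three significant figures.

302 L/s

Set C_mix = 7.0: (Q·0.1400 + 69.10·37.00) / (Q + 69.10) = 7.0
→ Q = 69.10·(37.00 − 7.0)/(7.0 − 0.1400) = 302.2 L/s.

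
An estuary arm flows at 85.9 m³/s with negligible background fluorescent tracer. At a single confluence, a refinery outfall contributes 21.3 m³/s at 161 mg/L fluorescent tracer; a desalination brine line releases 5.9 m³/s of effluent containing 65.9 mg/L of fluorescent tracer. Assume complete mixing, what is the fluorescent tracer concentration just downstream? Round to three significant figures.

33.8 mg/L

Flow-weighted average: C = (85.90·0 + 21.30·161.0 + 5.900·65.90) / 113.1 = 3818/113.1 = 33.76 mg/L.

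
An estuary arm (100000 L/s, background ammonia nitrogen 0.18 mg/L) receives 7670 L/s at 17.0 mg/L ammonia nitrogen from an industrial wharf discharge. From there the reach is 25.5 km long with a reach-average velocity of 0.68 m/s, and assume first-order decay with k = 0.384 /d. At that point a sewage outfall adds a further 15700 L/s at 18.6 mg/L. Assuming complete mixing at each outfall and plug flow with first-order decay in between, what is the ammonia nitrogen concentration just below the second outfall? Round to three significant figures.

3.39 mg/L

Flow-weighted average: C = (100000·0.1800 + 7670·17.00) / 107700 = 148400/107700 = 1.378 mg/L; combined flow 107700 L/s.
Travel time t = 25.5·1000 / 0.68 = 37500 s = 10.42 h.
Decay over the reach: 1.378·exp(−kt) = 1.378·0.8465 = 1.167 mg/L.
Second outfall: C = (107700·1.167 + 15700·18.60)/123400 = 3.385 mg/L.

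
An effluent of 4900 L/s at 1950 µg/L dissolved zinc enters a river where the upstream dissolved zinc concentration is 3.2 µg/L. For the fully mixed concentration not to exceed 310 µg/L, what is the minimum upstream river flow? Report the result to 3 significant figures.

26200 L/s

Set C_mix = 310: (Q·3.200 + 4900·1950) / (Q + 4900) = 310
→ Q = 4900·(1950 − 310)/(310 − 3.200) = 26190 L/s.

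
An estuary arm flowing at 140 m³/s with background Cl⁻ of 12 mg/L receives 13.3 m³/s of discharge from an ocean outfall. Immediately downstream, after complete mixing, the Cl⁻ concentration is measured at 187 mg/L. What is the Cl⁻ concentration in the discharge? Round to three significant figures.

2030 mg/L

Mass balance: 140.0·12.00 + 13.30·Cₑ = 153.3·187.0
→ Cₑ = (153.3·187.0 − 140.0·12.00) / 13.30 = 2029 mg/L.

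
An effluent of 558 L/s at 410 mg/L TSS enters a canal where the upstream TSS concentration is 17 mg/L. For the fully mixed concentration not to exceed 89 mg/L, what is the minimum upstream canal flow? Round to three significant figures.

Set C_mix = 89: (Q·17.00 + 558.0·410.0) / (Q + 558.0) = 89
→ Q = 558.0·(410.0 − 89)/(89 − 17.00) = 2488 L/s.

2490 L/s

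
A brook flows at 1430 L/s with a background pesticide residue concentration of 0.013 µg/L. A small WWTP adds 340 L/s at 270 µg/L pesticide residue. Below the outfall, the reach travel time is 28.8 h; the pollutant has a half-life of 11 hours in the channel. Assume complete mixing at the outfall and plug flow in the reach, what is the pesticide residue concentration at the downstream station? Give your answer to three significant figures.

8.45 µg/L

Mass balance: C = (1430·0.01300 + 340.0·270.0) / 1770 = 91820/1770 = 51.87 µg/L.
Half-life 11 h → k = ln 2 / 11 = 0.06301 h⁻¹ = 1.512 d⁻¹.
Applying C = C₀e^(−kt): 51.87 × 0.1629 = 8.449 µg/L.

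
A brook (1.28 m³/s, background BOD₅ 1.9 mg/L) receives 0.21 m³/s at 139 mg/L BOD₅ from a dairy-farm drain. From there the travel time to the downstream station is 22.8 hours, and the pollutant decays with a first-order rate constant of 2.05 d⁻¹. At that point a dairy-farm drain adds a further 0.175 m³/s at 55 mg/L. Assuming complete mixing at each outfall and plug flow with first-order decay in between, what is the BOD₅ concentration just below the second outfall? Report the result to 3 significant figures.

8.49 mg/L

Mass balance: C = (1.280·1.900 + 0.2100·139.0) / 1.490 = 31.62/1.490 = 21.22 mg/L; combined flow 1.490 m³/s.
Decay over the reach: 21.22·exp(−kt) = 21.22·0.1426 = 3.027 mg/L.
At the second outfall, C = (1.490·3.027 + 0.1750·55.00) / (1.490 + 0.1750) = 8.490 mg/L.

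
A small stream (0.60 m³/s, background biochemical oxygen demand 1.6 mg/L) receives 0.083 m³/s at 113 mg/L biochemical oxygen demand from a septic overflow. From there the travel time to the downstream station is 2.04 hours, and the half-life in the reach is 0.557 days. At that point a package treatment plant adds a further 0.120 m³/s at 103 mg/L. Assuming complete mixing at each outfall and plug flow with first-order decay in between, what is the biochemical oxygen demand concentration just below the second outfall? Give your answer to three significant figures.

Conservation of mass: C = (0.6000·1.600 + 0.08300·113.0) / 0.6830 = 10.34/0.6830 = 15.14 mg/L; combined flow 0.6830 m³/s.
Half-life 0.557 d → k = ln 2 / 0.557 = 1.244 d⁻¹.
Decay over the reach: 15.14·exp(−kt) = 15.14·0.8996 = 13.62 mg/L.
Second outfall: C = (0.6830·13.62 + 0.1200·103.0)/0.8030 = 26.98 mg/L.

27.0 mg/L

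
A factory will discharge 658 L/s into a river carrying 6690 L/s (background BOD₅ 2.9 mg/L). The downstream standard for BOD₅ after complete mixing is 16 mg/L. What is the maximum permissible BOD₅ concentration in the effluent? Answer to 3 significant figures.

149 mg/L

At the limit, (Qr·Cr + Qe·Cₑ)/(Qr + Qe) = 16:
Cₑ = (7348·16 − 6690·2.900) / 658.0 = 149.2 mg/L.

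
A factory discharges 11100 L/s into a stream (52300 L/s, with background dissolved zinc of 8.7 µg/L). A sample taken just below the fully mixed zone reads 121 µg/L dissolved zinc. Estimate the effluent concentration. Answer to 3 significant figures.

650 µg/L

Mass balance: 52300·8.700 + 11100·Cₑ = 63400·121.0
→ Cₑ = (63400·121.0 − 52300·8.700) / 11100 = 650.1 µg/L.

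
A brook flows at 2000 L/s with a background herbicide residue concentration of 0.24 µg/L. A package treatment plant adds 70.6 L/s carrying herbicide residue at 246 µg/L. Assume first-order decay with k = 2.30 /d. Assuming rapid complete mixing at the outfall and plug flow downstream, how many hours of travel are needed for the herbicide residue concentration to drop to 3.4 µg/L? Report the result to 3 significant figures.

9.71 h

Conservation of mass: C = (2000·0.2400 + 70.60·246.0) / 2071 = 17850/2071 = 8.620 µg/L.
8.620·exp(−k·t) = 3.4 → t = ln(8.620/3.4)/k = 34950 s = 9.707 h.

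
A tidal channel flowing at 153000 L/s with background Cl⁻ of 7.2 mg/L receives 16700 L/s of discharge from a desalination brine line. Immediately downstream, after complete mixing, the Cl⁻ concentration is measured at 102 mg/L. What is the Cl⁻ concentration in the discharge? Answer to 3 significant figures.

Mass balance: 153000·7.200 + 16700·Cₑ = 169700·102.0
→ Cₑ = (169700·102.0 − 153000·7.200) / 16700 = 970.5 mg/L.

971 mg/L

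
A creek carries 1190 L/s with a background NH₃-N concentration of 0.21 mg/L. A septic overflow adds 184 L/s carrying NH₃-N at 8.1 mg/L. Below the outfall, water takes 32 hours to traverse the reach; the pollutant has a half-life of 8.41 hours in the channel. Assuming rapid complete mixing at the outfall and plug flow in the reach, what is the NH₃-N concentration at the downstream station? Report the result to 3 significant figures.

0.0906 mg/L

Conservation of mass: C = (1190·0.2100 + 184.0·8.100) / 1374 = 1740/1374 = 1.267 mg/L.
Half-life 8.41 h → k = ln 2 / 8.41 = 0.08242 h⁻¹ = 1.978 d⁻¹.
After decay, C = 1.267 × e^(−kt) = 1.267 × 0.07155 = 0.09062 mg/L.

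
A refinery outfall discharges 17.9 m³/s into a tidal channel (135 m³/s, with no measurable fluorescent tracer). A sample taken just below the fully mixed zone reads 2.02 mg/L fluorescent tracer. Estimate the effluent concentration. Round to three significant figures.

17.3 mg/L

Mass balance: 135.0·0 + 17.90·Cₑ = 152.9·2.020
→ Cₑ = (152.9·2.020 − 135.0·0) / 17.90 = 17.25 mg/L.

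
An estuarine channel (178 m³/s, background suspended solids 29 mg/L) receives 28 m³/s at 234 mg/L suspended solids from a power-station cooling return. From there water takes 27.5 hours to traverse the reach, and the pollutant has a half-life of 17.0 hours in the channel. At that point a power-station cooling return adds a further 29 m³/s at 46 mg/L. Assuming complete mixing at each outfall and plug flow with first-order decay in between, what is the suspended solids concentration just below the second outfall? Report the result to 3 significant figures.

21.9 mg/L

After mixing, C = (178.0·29.00 + 28.00·234.0) / 206.0 = 11710/206.0 = 56.86 mg/L; combined flow 206.0 m³/s.
Half-life 17.0 h → k = ln 2 / 17.0 = 0.04077 h⁻¹ = 0.9786 d⁻¹.
Applying C = C₀e^(−kt): 56.86 × 0.3259 = 18.53 mg/L.
At the second outfall, C = (206.0·18.53 + 29.00·46.00) / (206.0 + 29.00) = 21.92 mg/L.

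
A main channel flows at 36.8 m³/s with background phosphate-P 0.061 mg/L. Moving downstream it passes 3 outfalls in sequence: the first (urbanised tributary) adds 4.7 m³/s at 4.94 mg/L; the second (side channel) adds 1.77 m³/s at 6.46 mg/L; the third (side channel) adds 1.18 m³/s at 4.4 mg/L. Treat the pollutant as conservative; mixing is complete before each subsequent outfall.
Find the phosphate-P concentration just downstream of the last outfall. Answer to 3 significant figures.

After outfall 1: Q = 36.80 + 4.700 = 41.50 m³/s; C = (36.80·0.06100 + 4.700·4.940)/41.50 = 0.6136 mg/L.
After outfall 2: Q = 41.50 + 1.770 = 43.27 m³/s; C = (41.50·0.6136 + 1.770·6.460)/43.27 = 0.8527 mg/L.
After outfall 3: Q = 43.27 + 1.180 = 44.45 m³/s; C = (43.27·0.8527 + 1.180·4.400)/44.45 = 0.9469 mg/L.

0.947 mg/L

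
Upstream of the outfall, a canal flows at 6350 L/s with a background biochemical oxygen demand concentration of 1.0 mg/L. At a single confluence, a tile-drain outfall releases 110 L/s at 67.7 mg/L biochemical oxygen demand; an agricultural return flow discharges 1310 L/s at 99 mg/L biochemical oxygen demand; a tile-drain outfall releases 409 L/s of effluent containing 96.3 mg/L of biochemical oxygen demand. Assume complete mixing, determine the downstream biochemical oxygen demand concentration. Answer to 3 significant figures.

Mixed concentration C = ΣQC/ΣQ = (6350·1.000 + 110.0·67.70 + 1310·99.00 + 409.0·96.30) / 8179 = 182900/8179 = 22.36 mg/L.

22.4 mg/L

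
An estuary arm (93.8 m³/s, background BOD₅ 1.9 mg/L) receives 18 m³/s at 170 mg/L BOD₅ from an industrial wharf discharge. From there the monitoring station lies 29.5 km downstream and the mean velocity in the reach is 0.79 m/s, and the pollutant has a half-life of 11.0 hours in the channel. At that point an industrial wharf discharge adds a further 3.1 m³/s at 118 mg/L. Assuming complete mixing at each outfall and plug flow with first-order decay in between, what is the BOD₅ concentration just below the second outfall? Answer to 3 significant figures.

17.8 mg/L

Mixed concentration C = ΣQC/ΣQ = (93.80·1.900 + 18.00·170.0) / 111.8 = 3238/111.8 = 28.96 mg/L; combined flow 111.8 m³/s.
Travel time t = 29.5·1000 / 0.79 = 37340 s = 10.37 h.
Half-life 11.0 h → k = ln 2 / 11.0 = 0.06301 h⁻¹ = 1.512 d⁻¹.
After decay, C = 28.96 × e^(−kt) = 28.96 × 0.5202 = 15.07 mg/L.
At the second outfall, C = (111.8·15.07 + 3.100·118.0) / (111.8 + 3.100) = 17.84 mg/L.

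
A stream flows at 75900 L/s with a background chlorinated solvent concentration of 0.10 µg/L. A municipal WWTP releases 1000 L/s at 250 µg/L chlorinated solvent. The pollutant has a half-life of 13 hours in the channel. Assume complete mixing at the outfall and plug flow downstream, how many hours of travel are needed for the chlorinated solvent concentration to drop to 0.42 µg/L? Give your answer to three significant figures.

38.9 h

After mixing, C = (75900·0.1000 + 1000·250.0) / 76900 = 257600/76900 = 3.350 µg/L.
Half-life 13 h → k = ln 2 / 13 = 0.05332 h⁻¹ = 1.280 d⁻¹.
3.350·exp(−k·t) = 0.42 → t = ln(3.350/0.42)/k = 140200 s = 38.94 h.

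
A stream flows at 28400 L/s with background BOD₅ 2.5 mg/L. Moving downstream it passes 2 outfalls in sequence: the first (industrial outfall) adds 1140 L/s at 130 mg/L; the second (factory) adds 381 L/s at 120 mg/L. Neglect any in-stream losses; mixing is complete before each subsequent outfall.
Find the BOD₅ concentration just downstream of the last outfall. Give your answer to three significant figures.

8.85 mg/L

Below outfall 1: Q → 29540 L/s, C = (28400·2.500 + 1140·130.0)/29540 = 7.420 mg/L.
Below outfall 2: Q → 29920 L/s, C = (29540·7.420 + 381.0·120.0)/29920 = 8.854 mg/L.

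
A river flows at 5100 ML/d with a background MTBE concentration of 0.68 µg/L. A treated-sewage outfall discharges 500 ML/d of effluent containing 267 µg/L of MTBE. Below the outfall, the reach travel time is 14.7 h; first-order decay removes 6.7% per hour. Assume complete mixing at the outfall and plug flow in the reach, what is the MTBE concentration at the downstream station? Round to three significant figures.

Mixed concentration C = ΣQC/ΣQ = (5100·0.6800 + 500.0·267.0) / 5600 = 137000/5600 = 24.46 µg/L.
6.7%/h lost → k = −ln(1 − 0.067) = 0.06935 h⁻¹.
Applying C = C₀e^(−kt): 24.46 × 0.3608 = 8.825 µg/L.

8.82 µg/L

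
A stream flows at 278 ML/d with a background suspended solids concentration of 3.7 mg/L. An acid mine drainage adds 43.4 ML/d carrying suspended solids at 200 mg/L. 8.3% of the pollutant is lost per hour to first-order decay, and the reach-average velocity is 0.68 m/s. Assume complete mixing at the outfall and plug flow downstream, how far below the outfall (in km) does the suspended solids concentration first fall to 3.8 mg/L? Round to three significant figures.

After mixing, C = (278.0·3.700 + 43.40·200.0) / 321.4 = 9709/321.4 = 30.21 mg/L.
8.3%/h lost → k = −ln(1 − 0.083) = 0.08665 h⁻¹.
Set 30.21·exp(−k·t) = 3.8 → t = ln(30.21/3.8)/k = 86130 s = 23.93 h.
Distance = v·t = 0.68·86130 = 58570 m = 58.57 km.

58.6 km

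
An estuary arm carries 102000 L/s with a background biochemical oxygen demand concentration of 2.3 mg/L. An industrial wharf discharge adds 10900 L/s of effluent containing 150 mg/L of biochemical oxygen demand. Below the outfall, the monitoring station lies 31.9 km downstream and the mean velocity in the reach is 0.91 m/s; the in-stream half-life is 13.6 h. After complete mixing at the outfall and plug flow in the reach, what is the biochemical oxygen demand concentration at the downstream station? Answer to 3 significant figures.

Flow-weighted average: C = (102000·2.300 + 10900·150.0) / 112900 = 1870000/112900 = 16.56 mg/L.
Travel time t = 31.9·1000 / 0.91 = 35050 s = 9.737 h.
Half-life 13.6 h → k = ln 2 / 13.6 = 0.05097 h⁻¹ = 1.223 d⁻¹.
First-order decay: C = 16.56·exp(−k·t) = 16.56·0.6088 = 10.08 mg/L.

10.1 mg/L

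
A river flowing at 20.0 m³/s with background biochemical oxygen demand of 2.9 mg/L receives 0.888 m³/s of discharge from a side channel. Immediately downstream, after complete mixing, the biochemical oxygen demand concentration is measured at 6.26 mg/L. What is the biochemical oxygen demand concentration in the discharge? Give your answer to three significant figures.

81.9 mg/L

Mass balance: 20.00·2.900 + 0.8880·Cₑ = 20.89·6.260
→ Cₑ = (20.89·6.260 − 20.00·2.900) / 0.8880 = 81.94 mg/L.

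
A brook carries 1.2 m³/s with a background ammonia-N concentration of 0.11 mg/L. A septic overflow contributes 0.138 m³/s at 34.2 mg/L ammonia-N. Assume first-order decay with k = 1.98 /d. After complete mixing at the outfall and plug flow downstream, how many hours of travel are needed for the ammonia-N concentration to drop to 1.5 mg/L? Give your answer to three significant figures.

Conservation of mass: C = (1.200·0.1100 + 0.1380·34.20) / 1.338 = 4.852/1.338 = 3.626 mg/L.
3.626·exp(−k·t) = 1.5 → t = ln(3.626/1.5)/k = 38520 s = 10.70 h.

10.7 h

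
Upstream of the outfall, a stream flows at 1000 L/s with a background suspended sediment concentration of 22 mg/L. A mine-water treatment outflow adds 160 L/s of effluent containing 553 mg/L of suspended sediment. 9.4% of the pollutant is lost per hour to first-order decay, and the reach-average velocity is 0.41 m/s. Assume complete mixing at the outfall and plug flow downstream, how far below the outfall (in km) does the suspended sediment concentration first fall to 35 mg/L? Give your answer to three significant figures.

Mixed concentration C = ΣQC/ΣQ = (1000·22.00 + 160.0·553.0) / 1160 = 110500/1160 = 95.24 mg/L.
9.4%/h lost → k = −ln(1 − 0.094) = 0.09872 h⁻¹.
Set 95.24·exp(−k·t) = 35 → t = ln(95.24/35)/k = 36510 s = 10.14 h.
Distance = v·t = 0.41·36510 = 14970 m = 14.97 km.

15.0 km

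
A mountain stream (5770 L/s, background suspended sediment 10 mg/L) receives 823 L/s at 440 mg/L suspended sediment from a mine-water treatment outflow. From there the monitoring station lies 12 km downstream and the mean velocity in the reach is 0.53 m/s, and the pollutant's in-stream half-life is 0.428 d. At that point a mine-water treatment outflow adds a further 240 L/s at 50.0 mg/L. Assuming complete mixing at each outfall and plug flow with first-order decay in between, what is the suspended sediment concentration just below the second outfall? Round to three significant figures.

Conservation of mass: C = (5770·10.00 + 823.0·440.0) / 6593 = 419800/6593 = 63.68 mg/L; combined flow 6593 L/s.
Travel time t = 12·1000 / 0.53 = 22640 s = 6.289 h.
Half-life 0.428 d → k = ln 2 / 0.428 = 1.620 d⁻¹.
After decay, C = 63.68 × e^(−kt) = 63.68 × 0.6542 = 41.65 mg/L.
At the second outfall, C = (6593·41.65 + 240.0·50.00) / (6593 + 240.0) = 41.95 mg/L.

41.9 mg/L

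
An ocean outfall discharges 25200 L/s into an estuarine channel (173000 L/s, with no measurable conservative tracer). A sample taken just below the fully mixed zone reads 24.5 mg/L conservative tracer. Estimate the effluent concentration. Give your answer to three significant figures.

Mass balance: 173000·0 + 25200·Cₑ = 198200·24.50
→ Cₑ = (198200·24.50 − 173000·0) / 25200 = 192.7 mg/L.

193 mg/L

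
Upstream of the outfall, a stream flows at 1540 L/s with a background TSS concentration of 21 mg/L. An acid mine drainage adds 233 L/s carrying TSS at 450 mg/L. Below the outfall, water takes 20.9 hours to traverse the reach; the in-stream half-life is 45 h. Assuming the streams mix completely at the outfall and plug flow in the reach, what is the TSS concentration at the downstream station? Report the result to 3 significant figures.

Conservation of mass: C = (1540·21.00 + 233.0·450.0) / 1773 = 137200/1773 = 77.38 mg/L.
Half-life 45 h → k = ln 2 / 45 = 0.01540 h⁻¹ = 0.3697 d⁻¹.
First-order decay: C = 77.38·exp(−k·t) = 77.38·0.7248 = 56.08 mg/L.

56.1 mg/L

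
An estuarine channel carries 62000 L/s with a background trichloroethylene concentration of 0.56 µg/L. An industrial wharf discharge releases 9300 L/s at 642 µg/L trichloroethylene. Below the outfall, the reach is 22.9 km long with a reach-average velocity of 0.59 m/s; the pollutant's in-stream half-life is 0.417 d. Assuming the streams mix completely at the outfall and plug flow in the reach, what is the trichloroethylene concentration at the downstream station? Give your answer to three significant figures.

39.9 µg/L

Flow-weighted average: C = (62000·0.5600 + 9300·642.0) / 71300 = 6005000/71300 = 84.23 µg/L.
Travel time t = 22.9·1000 / 0.59 = 38810 s = 10.78 h.
Half-life 0.417 d → k = ln 2 / 0.417 = 1.662 d⁻¹.
First-order decay: C = 84.23·exp(−k·t) = 84.23·0.4739 = 39.92 µg/L.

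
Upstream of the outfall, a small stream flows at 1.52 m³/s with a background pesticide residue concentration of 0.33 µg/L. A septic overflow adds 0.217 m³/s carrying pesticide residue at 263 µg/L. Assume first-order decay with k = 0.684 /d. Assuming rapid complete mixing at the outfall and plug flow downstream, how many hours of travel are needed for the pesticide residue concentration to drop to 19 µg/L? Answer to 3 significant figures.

Conservation of mass: C = (1.520·0.3300 + 0.2170·263.0) / 1.737 = 57.57/1.737 = 33.14 µg/L.
33.14·exp(−k·t) = 19 → t = ln(33.14/19)/k = 70290 s = 19.52 h.

19.5 h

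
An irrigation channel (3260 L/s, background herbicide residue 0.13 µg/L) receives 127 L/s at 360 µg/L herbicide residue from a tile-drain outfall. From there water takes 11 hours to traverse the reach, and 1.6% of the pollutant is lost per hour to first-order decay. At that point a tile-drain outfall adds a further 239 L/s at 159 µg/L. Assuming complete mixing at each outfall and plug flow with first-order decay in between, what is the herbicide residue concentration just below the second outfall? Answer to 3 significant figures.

21.1 µg/L

Mass balance: C = (3260·0.1300 + 127.0·360.0) / 3387 = 46140/3387 = 13.62 µg/L; combined flow 3387 L/s.
1.6%/h lost → k = −ln(1 − 0.016) = 0.01613 h⁻¹.
After decay, C = 13.62 × e^(−kt) = 13.62 × 0.8374 = 11.41 µg/L.
At the second outfall, C = (3387·11.41 + 239.0·159.0) / (3387 + 239.0) = 21.14 µg/L.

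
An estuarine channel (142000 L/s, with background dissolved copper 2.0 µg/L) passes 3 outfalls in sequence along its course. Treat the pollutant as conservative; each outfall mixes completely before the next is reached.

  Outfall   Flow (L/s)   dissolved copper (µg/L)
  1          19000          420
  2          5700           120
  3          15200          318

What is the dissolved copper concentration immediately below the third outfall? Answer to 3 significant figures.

75.8 µg/L

Outfall 1: combined Q = 161000 L/s; C = (142000·2.000 + 19000·420.0)/161000 = 51.33 µg/L.
Outfall 2: combined Q = 166700 L/s; C = (161000·51.33 + 5700·120.0)/166700 = 53.68 µg/L.
Outfall 3: combined Q = 181900 L/s; C = (166700·53.68 + 15200·318.0)/181900 = 75.76 µg/L.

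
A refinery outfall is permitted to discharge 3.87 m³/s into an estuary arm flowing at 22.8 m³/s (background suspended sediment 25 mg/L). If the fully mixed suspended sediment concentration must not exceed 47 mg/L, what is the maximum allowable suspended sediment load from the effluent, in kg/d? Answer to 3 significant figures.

59100 kg/d

Mass balance at the limit: 22.80·25.00 + 3.870·Cₑ = 26.67·47 → Cₑ = 176.6 mg/L.
Load = 3.870 m³/s × 176.6 g/m³ × 86 400 s/d = 59050 kg/d.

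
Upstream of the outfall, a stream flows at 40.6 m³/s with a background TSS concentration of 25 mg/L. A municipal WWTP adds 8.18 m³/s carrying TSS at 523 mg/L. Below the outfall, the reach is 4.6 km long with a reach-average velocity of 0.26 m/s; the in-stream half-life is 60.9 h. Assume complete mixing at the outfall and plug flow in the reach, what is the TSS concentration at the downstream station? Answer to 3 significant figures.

Conservation of mass: C = (40.60·25.00 + 8.180·523.0) / 48.78 = 5293/48.78 = 108.5 mg/L.
Travel time t = 4.6·1000 / 0.26 = 17690 s = 4.915 h.
Half-life 60.9 h → k = ln 2 / 60.9 = 0.01138 h⁻¹ = 0.2732 d⁻¹.
After decay, C = 108.5 × e^(−kt) = 108.5 × 0.9456 = 102.6 mg/L.

103 mg/L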